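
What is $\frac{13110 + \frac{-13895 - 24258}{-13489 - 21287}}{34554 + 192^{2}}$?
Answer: $\frac{455951513}{2483632368} \approx 0.18358$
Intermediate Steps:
$\frac{13110 + \frac{-13895 - 24258}{-13489 - 21287}}{34554 + 192^{2}} = \frac{13110 - \frac{38153}{-34776}}{34554 + 36864} = \frac{13110 - - \frac{38153}{34776}}{71418} = \left(13110 + \frac{38153}{34776}\right) \frac{1}{71418} = \frac{455951513}{34776} \cdot \frac{1}{71418} = \frac{455951513}{2483632368}$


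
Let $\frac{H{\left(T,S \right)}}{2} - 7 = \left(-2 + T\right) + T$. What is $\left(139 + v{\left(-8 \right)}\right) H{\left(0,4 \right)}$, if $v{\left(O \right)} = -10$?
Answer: $1290$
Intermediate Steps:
$H{\left(T,S \right)} = 10 + 4 T$ ($H{\left(T,S \right)} = 14 + 2 \left(\left(-2 + T\right) + T\right) = 14 + 2 \left(-2 + 2 T\right) = 14 + \left(-4 + 4 T\right) = 10 + 4 T$)
$\left(139 + v{\left(-8 \right)}\right) H{\left(0,4 \right)} = \left(139 - 10\right) \left(10 + 4 \cdot 0\right) = 129 \left(10 + 0\right) = 129 \cdot 10 = 1290$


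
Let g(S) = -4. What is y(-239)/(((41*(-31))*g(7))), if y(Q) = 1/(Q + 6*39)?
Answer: -1/25420 ≈ -3.9339e-5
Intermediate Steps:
y(Q) = 1/(234 + Q) (y(Q) = 1/(Q + 234) = 1/(234 + Q))
y(-239)/(((41*(-31))*g(7))) = 1/((234 - 239)*(((41*(-31))*(-4)))) = 1/((-5)*((-1271*(-4)))) = -⅕/5084 = -⅕*1/5084 = -1/25420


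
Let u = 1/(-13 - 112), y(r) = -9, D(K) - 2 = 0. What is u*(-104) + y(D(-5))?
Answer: -1021/125 ≈ -8.1680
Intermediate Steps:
D(K) = 2 (D(K) = 2 + 0 = 2)
u = -1/125 (u = 1/(-125) = -1/125 ≈ -0.0080000)
u*(-104) + y(D(-5)) = -1/125*(-104) - 9 = 104/125 - 9 = -1021/125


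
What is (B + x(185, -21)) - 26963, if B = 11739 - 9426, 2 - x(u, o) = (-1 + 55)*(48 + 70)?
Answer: -31020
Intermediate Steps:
x(u, o) = -6370 (x(u, o) = 2 - (-1 + 55)*(48 + 70) = 2 - 54*118 = 2 - 1*6372 = 2 - 6372 = -6370)
B = 2313
(B + x(185, -21)) - 26963 = (2313 - 6370) - 26963 = -4057 - 26963 = -31020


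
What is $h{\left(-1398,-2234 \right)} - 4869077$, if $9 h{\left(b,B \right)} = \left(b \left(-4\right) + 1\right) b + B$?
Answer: $- \frac{51642941}{9} \approx -5.7381 \cdot 10^{6}$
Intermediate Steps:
$h{\left(b,B \right)} = \frac{B}{9} + \frac{b \left(1 - 4 b\right)}{9}$ ($h{\left(b,B \right)} = \frac{\left(b \left(-4\right) + 1\right) b + B}{9} = \frac{\left(- 4 b + 1\right) b + B}{9} = \frac{\left(1 - 4 b\right) b + B}{9} = \frac{b \left(1 - 4 b\right) + B}{9} = \frac{B + b \left(1 - 4 b\right)}{9} = \frac{B}{9} + \frac{b \left(1 - 4 b\right)}{9}$)
$h{\left(-1398,-2234 \right)} - 4869077 = \left(- \frac{4 \left(-1398\right)^{2}}{9} + \frac{1}{9} \left(-2234\right) + \frac{1}{9} \left(-1398\right)\right) - 4869077 = \left(\left(- \frac{4}{9}\right) 1954404 - \frac{2234}{9} - \frac{466}{3}\right) - 4869077 = \left(-868624 - \frac{2234}{9} - \frac{466}{3}\right) - 4869077 = - \frac{7821248}{9} - 4869077 = - \frac{51642941}{9}$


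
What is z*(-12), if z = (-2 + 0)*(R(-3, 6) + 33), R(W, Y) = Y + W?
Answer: 864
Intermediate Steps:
R(W, Y) = W + Y
z = -72 (z = (-2 + 0)*((-3 + 6) + 33) = -2*(3 + 33) = -2*36 = -72)
z*(-12) = -72*(-12) = 864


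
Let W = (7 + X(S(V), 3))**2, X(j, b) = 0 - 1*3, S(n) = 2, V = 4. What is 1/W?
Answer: 1/16 ≈ 0.062500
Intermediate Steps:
X(j, b) = -3 (X(j, b) = 0 - 3 = -3)
W = 16 (W = (7 - 3)**2 = 4**2 = 16)
1/W = 1/16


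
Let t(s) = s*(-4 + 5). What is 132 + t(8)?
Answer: 140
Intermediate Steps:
t(s) = s (t(s) = s*1 = s)
132 + t(8) = 132 + 8 = 140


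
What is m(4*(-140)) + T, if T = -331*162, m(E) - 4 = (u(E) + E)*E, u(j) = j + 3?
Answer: 571902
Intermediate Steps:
u(j) = 3 + j
m(E) = 4 + E*(3 + 2*E) (m(E) = 4 + ((3 + E) + E)*E = 4 + (3 + 2*E)*E = 4 + E*(3 + 2*E))
T = -53622
m(4*(-140)) + T = (4 + (4*(-140))² + (4*(-140))*(3 + 4*(-140))) - 53622 = (4 + (-560)² - 560*(3 - 560)) - 53622 = (4 + 313600 - 560*(-557)) - 53622 = (4 + 313600 + 311920) - 53622 = 625524 - 53622 = 571902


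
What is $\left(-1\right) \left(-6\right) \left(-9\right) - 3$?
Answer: $-57$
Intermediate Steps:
$\left(-1\right) \left(-6\right) \left(-9\right) - 3 = 6 \left(-9\right) - 3 = -54 - 3 = -57$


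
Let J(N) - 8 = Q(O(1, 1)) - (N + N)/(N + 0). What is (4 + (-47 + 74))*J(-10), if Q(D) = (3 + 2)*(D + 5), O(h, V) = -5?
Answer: 186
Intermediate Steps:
Q(D) = 25 + 5*D (Q(D) = 5*(5 + D) = 25 + 5*D)
J(N) = 6 (J(N) = 8 + ((25 + 5*(-5)) - (N + N)/(N + 0)) = 8 + ((25 - 25) - 2*N/N) = 8 + (0 - 1*2) = 8 + (0 - 2) = 8 - 2 = 6)
(4 + (-47 + 74))*J(-10) = (4 + (-47 + 74))*6 = (4 + 27)*6 = 31*6 = 186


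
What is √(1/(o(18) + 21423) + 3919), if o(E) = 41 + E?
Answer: √1808525735238/21482 ≈ 62.602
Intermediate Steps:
√(1/(o(18) + 21423) + 3919) = √(1/((41 + 18) + 21423) + 3919) = √(1/(59 + 21423) + 3919) = √(1/21482 + 3919) = √(84187959/21482) = √1808525735238/21482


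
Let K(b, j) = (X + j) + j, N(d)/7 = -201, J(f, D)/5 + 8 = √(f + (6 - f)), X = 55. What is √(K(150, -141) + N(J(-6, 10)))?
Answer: I*√1634 ≈ 40.423*I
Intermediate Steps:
J(f, D) = -40 + 5*√6 (J(f, D) = -40 + 5*√(f + (6 - f)) = -40 + 5*√6)
N(d) = -1407 (N(d) = 7*(-201) = -1407)
K(b, j) = 55 + 2*j (K(b, j) = (55 + j) + j = 55 + 2*j)
√(K(150, -141) + N(J(-6, 10))) = √((55 + 2*(-141)) - 1407) = √((55 - 282) - 1407) = √(-227 - 1407) = √(-1634) = I*√1634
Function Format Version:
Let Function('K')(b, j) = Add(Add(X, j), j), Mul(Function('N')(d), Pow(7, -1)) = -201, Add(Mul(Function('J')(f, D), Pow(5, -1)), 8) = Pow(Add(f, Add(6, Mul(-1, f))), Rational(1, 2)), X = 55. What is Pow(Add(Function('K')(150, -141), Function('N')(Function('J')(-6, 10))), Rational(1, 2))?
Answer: Mul(I, Pow(1634, Rational(1, 2))) ≈ Mul(40.423, I)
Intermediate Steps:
Function('J')(f, D) = Add(-40, Mul(5, Pow(6, Rational(1, 2)))) (Function('J')(f, D) = Add(-40, Mul(5, Pow(Add(f, Add(6, Mul(-1, f))), Rational(1, 2)))) = Add(-40, Mul(5, Pow(6, Rational(1, 2)))))
Function('N')(d) = -1407 (Function('N')(d) = Mul(7, -201) = -1407)
Function('K')(b, j) = Add(55, Mul(2, j)) (Function('K')(b, j) = Add(Add(55, j), j) = Add(55, Mul(2, j)))
Pow(Add(Function('K')(150, -141), Function('N')(Function('J')(-6, 10))), Rational(1, 2)) = Pow(Add(Add(55, Mul(2, -141)), -1407), Rational(1, 2)) = Pow(Add(Add(55, -282), -1407), Rational(1, 2)) = Pow(Add(-227, -1407), Rational(1, 2)) = Pow(-1634, Rational(1, 2)) = Mul(I, Pow(1634, Rational(1, 2)))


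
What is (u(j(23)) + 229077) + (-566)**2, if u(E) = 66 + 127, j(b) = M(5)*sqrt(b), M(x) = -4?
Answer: 549626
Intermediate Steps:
j(b) = -4*sqrt(b)
u(E) = 193
(u(j(23)) + 229077) + (-566)**2 = (193 + 229077) + (-566)**2 = 229270 + 320356 = 549626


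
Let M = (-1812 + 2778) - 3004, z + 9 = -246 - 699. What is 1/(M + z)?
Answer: -1/2992 ≈ -0.00033422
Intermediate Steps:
z = -954 (z = -9 + (-246 - 699) = -9 - 945 = -954)
M = -2038 (M = 966 - 3004 = -2038)
1/(M + z) = 1/(-2038 - 954) = 1/(-2992) = -1/2992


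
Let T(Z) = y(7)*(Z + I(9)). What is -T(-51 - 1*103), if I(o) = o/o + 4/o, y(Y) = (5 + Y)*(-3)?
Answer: -5492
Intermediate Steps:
y(Y) = -15 - 3*Y
I(o) = 1 + 4/o
T(Z) = -52 - 36*Z (T(Z) = (-15 - 3*7)*(Z + (4 + 9)/9) = (-15 - 21)*(Z + (⅑)*13) = -36*(Z + 13/9) = -36*(13/9 + Z) = -52 - 36*Z)
-T(-51 - 1*103) = -(-52 - 36*(-51 - 1*103)) = -(-52 - 36*(-51 - 103)) = -(-52 - 36*(-154)) = -(-52 + 5544) = -1*5492 = -5492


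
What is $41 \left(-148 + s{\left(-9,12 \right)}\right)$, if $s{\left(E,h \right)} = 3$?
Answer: $-5945$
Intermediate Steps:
$41 \left(-148 + s{\left(-9,12 \right)}\right) = 41 \left(-148 + 3\right) = 41 \left(-145\right) = -5945$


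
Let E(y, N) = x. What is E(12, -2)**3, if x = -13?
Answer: -2197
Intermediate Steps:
E(y, N) = -13
E(12, -2)**3 = (-13)**3 = -2197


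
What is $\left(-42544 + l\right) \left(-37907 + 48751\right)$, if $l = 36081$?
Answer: $-70084772$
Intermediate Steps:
$\left(-42544 + l\right) \left(-37907 + 48751\right) = \left(-42544 + 36081\right) \left(-37907 + 48751\right) = \left(-6463\right) 10844 = -70084772$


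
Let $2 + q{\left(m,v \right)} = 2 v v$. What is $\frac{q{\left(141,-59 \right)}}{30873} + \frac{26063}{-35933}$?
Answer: $- \frac{184849773}{369786503} \approx -0.49988$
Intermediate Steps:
$q{\left(m,v \right)} = -2 + 2 v^{2}$ ($q{\left(m,v \right)} = -2 + 2 v v = -2 + 2 v^{2}$)
$\frac{q{\left(141,-59 \right)}}{30873} + \frac{26063}{-35933} = \frac{-2 + 2 \left(-59\right)^{2}}{30873} + \frac{26063}{-35933} = \left(-2 + 2 \cdot 3481\right) \frac{1}{30873} + 26063 \left(- \frac{1}{35933}\right) = \left(-2 + 6962\right) \frac{1}{30873} - \frac{26063}{35933} = 6960 \cdot \frac{1}{30873} - \frac{26063}{35933} = \frac{2320}{10291} - \frac{26063}{35933} = - \frac{184849773}{369786503}$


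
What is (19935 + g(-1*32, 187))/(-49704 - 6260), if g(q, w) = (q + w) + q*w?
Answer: -7053/27982 ≈ -0.25205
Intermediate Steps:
g(q, w) = q + w + q*w
(19935 + g(-1*32, 187))/(-49704 - 6260) = (19935 + (-1*32 + 187 - 1*32*187))/(-49704 - 6260) = (19935 + (-32 + 187 - 32*187))/(-55964) = (19935 + (-32 + 187 - 5984))*(-1/55964) = (19935 - 5829)*(-1/55964) = 14106*(-1/55964) = -7053/27982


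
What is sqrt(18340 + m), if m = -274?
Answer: sqrt(18066) ≈ 134.41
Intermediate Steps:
sqrt(18340 + m) = sqrt(18340 - 274) = sqrt(18066)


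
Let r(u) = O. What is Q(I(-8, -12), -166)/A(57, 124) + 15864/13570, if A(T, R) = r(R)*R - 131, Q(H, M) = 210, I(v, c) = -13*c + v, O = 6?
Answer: 6287166/4159205 ≈ 1.5116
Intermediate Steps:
r(u) = 6
I(v, c) = v - 13*c
A(T, R) = -131 + 6*R (A(T, R) = 6*R - 131 = -131 + 6*R)
Q(I(-8, -12), -166)/A(57, 124) + 15864/13570 = 210/(-131 + 6*124) + 15864/13570 = 210/(-131 + 744) + 15864*(1/13570) = 210/613 + 7932/6785 = 6287166/4159205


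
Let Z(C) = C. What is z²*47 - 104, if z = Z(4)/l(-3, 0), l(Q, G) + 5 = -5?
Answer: -2412/25 ≈ -96.480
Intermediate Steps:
l(Q, G) = -10 (l(Q, G) = -5 - 5 = -10)
z = -⅖ (z = 4/(-10) = 4*(-⅒) = -⅖ ≈ -0.40000)
z²*47 - 104 = (-⅖)²*47 - 104 = (4/25)*47 - 104 = 188/25 - 104 = -2412/25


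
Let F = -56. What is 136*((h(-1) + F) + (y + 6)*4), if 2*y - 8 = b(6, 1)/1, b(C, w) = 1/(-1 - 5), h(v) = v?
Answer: -7072/3 ≈ -2357.3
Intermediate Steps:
b(C, w) = -1/6 (b(C, w) = 1/(-6) = -1/6)
y = 47/12 (y = 4 + (-1/6/1)/2 = 4 + (-1/6*1)/2 = 4 + (1/2)*(-1/6) = 4 - 1/12 = 47/12 ≈ 3.9167)
136*((h(-1) + F) + (y + 6)*4) = 136*((-1 - 56) + (47/12 + 6)*4) = 136*(-57 + (119/12)*4) = 136*(-57 + 119/3) = 136*(-52/3) = -7072/3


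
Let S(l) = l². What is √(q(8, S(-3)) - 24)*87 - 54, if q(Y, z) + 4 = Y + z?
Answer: -54 + 87*I*√11 ≈ -54.0 + 288.55*I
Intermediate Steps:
q(Y, z) = -4 + Y + z (q(Y, z) = -4 + (Y + z) = -4 + Y + z)
√(q(8, S(-3)) - 24)*87 - 54 = √((-4 + 8 + (-3)²) - 24)*87 - 54 = √((-4 + 8 + 9) - 24)*87 - 54 = √(13 - 24)*87 - 54 = √(-11)*87 - 54 = (I*√11)*87 - 54 = 87*I*√11 - 54 = -54 + 87*I*√11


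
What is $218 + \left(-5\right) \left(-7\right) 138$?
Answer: $5048$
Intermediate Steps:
$218 + \left(-5\right) \left(-7\right) 138 = 218 + 35 \cdot 138 = 218 + 4830 = 5048$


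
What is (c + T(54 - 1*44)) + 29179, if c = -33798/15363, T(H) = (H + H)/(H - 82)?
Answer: 99608647/3414 ≈ 29177.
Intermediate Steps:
T(H) = 2*H/(-82 + H) (T(H) = (2*H)/(-82 + H) = 2*H/(-82 + H))
c = -11266/5121 (c = -33798*1/15363 = -11266/5121 ≈ -2.2000)
(c + T(54 - 1*44)) + 29179 = (-11266/5121 + 2*(54 - 1*44)/(-82 + (54 - 1*44))) + 29179 = (-11266/5121 + 2*(54 - 44)/(-82 + (54 - 44))) + 29179 = (-11266/5121 + 2*10/(-82 + 10)) + 29179 = (-11266/5121 + 2*10/(-72)) + 29179 = (-11266/5121 + 2*10*(-1/72)) + 29179 = (-11266/5121 - 5/18) + 29179 = -8459/3414 + 29179 = 99608647/3414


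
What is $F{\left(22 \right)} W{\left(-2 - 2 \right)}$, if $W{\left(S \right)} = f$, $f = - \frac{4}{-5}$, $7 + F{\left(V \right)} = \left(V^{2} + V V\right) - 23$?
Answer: $\frac{3752}{5} \approx 750.4$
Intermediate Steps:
$F{\left(V \right)} = -30 + 2 V^{2}$ ($F{\left(V \right)} = -7 - \left(23 - V^{2} - V V\right) = -7 + \left(\left(V^{2} + V^{2}\right) - 23\right) = -7 + \left(2 V^{2} - 23\right) = -7 + \left(-23 + 2 V^{2}\right) = -30 + 2 V^{2}$)
$f = \frac{4}{5}$ ($f = \left(-4\right) \left(- \frac{1}{5}\right) = \frac{4}{5} \approx 0.8$)
$W{\left(S \right)} = \frac{4}{5}$
$F{\left(22 \right)} W{\left(-2 - 2 \right)} = \left(-30 + 2 \cdot 22^{2}\right) \frac{4}{5} = \left(-30 + 2 \cdot 484\right) \frac{4}{5} = \left(-30 + 968\right) \frac{4}{5} = 938 \cdot \frac{4}{5} = \frac{3752}{5}$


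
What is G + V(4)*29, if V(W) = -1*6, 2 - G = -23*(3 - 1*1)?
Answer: -126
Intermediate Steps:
G = 48 (G = 2 - (-23)*(3 - 1*1) = 2 - (-23)*(3 - 1) = 2 - (-23)*2 = 2 - 1*(-46) = 2 + 46 = 48)
V(W) = -6
G + V(4)*29 = 48 - 6*29 = 48 - 174 = -126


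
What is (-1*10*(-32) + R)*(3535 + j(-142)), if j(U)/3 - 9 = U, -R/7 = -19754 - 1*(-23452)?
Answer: -80174976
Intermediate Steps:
R = -25886 (R = -7*(-19754 - 1*(-23452)) = -7*(-19754 + 23452) = -7*3698 = -25886)
j(U) = 27 + 3*U
(-1*10*(-32) + R)*(3535 + j(-142)) = (-1*10*(-32) - 25886)*(3535 + (27 + 3*(-142))) = (-10*(-32) - 25886)*(3535 + (27 - 426)) = (320 - 25886)*(3535 - 399) = -25566*3136 = -80174976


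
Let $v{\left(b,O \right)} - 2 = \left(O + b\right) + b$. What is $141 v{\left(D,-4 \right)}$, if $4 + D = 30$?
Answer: $7050$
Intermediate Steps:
$D = 26$ ($D = -4 + 30 = 26$)
$v{\left(b,O \right)} = 2 + O + 2 b$ ($v{\left(b,O \right)} = 2 + \left(\left(O + b\right) + b\right) = 2 + \left(O + 2 b\right) = 2 + O + 2 b$)
$141 v{\left(D,-4 \right)} = 141 \left(2 - 4 + 2 \cdot 26\right) = 141 \left(2 - 4 + 52\right) = 141 \cdot 50 = 7050$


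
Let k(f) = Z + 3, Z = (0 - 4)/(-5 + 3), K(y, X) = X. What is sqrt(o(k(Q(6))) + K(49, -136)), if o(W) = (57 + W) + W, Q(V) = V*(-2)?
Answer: I*sqrt(69) ≈ 8.3066*I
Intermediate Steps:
Z = 2 (Z = -4/(-2) = -4*(-1/2) = 2)
Q(V) = -2*V
k(f) = 5 (k(f) = 2 + 3 = 5)
o(W) = 57 + 2*W
sqrt(o(k(Q(6))) + K(49, -136)) = sqrt((57 + 2*5) - 136) = sqrt((57 + 10) - 136) = sqrt(67 - 136) = sqrt(-69) = I*sqrt(69)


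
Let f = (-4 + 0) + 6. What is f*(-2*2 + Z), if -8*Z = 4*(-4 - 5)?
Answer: 1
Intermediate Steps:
Z = 9/2 (Z = -(-4 - 5)/2 = -(-9)/2 = -⅛*(-36) = 9/2 ≈ 4.5000)
f = 2 (f = -4 + 6 = 2)
f*(-2*2 + Z) = 2*(-2*2 + 9/2) = 2*(-4 + 9/2) = 2*(½) = 1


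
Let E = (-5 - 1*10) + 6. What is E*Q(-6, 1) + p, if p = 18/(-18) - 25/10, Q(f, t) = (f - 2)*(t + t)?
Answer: 281/2 ≈ 140.50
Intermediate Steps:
Q(f, t) = 2*t*(-2 + f) (Q(f, t) = (-2 + f)*(2*t) = 2*t*(-2 + f))
E = -9 (E = (-5 - 10) + 6 = -15 + 6 = -9)
p = -7/2 (p = 18*(-1/18) - 25*⅒ = -1 - 5/2 = -7/2 ≈ -3.5000)
E*Q(-6, 1) + p = -18*(-2 - 6) - 7/2 = -18*(-8) - 7/2 = -9*(-16) - 7/2 = 144 - 7/2 = 281/2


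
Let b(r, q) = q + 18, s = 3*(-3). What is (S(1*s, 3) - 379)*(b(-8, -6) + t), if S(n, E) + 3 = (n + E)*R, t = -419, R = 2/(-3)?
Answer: 153846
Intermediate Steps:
R = -⅔ (R = 2*(-⅓) = -⅔ ≈ -0.66667)
s = -9
b(r, q) = 18 + q
S(n, E) = -3 - 2*E/3 - 2*n/3 (S(n, E) = -3 + (n + E)*(-⅔) = -3 + (E + n)*(-⅔) = -3 + (-2*E/3 - 2*n/3) = -3 - 2*E/3 - 2*n/3)
(S(1*s, 3) - 379)*(b(-8, -6) + t) = ((-3 - ⅔*3 - 2*(-9)/3) - 379)*((18 - 6) - 419) = ((-3 - 2 - ⅔*(-9)) - 379)*(12 - 419) = ((-3 - 2 + 6) - 379)*(-407) = (1 - 379)*(-407) = -378*(-407) = 153846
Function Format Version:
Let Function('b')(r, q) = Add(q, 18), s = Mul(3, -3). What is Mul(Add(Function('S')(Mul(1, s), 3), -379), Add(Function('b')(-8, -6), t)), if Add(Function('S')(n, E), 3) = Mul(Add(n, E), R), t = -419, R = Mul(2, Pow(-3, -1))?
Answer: 153846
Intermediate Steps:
R = Rational(-2, 3) (R = Mul(2, Rational(-1, 3)) = Rational(-2, 3) ≈ -0.66667)
s = -9
Function('b')(r, q) = Add(18, q)
Function('S')(n, E) = Add(-3, Mul(Rational(-2, 3), E), Mul(Rational(-2, 3), n)) (Function('S')(n, E) = Add(-3, Mul(Add(n, E), Rational(-2, 3))) = Add(-3, Mul(Add(E, n), Rational(-2, 3))) = Add(-3, Add(Mul(Rational(-2, 3), E), Mul(Rational(-2, 3), n))) = Add(-3, Mul(Rational(-2, 3), E), Mul(Rational(-2, 3), n)))
Mul(Add(Function('S')(Mul(1, s), 3), -379), Add(Function('b')(-8, -6), t)) = Mul(Add(Add(-3, Mul(Rational(-2, 3), 3), Mul(Rational(-2, 3), Mul(1, -9))), -379), Add(Add(18, -6), -419)) = Mul(Add(Add(-3, -2, Mul(Rational(-2, 3), -9)), -379), Add(12, -419)) = Mul(Add(Add(-3, -2, 6), -379), -407) = Mul(Add(1, -379), -407) = Mul(-378, -407) = 153846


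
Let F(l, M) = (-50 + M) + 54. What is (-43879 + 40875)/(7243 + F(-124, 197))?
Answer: -751/1861 ≈ -0.40355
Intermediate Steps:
F(l, M) = 4 + M
(-43879 + 40875)/(7243 + F(-124, 197)) = (-43879 + 40875)/(7243 + (4 + 197)) = -3004/(7243 + 201) = -3004/7444 = -3004*1/7444 = -751/1861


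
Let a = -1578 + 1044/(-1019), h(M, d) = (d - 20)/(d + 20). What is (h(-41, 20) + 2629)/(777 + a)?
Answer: -2678951/817263 ≈ -3.2780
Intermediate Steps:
h(M, d) = (-20 + d)/(20 + d)
a = -1609026/1019 (a = -1578 + 1044*(-1/1019) = -1578 - 1044/1019 = -1609026/1019 ≈ -1579.0)
(h(-41, 20) + 2629)/(777 + a) = ((-20 + 20)/(20 + 20) + 2629)/(777 - 1609026/1019) = (0/40 + 2629)/(-817263/1019) = ((1/40)*0 + 2629)*(-1019/817263) = (0 + 2629)*(-1019/817263) = 2629*(-1019/817263) = -2678951/817263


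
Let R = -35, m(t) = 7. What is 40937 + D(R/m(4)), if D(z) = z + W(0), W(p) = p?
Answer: 40932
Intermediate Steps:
D(z) = z (D(z) = z + 0 = z)
40937 + D(R/m(4)) = 40937 - 35/7 = 40937 - 35*⅐ = 40937 - 5 = 40932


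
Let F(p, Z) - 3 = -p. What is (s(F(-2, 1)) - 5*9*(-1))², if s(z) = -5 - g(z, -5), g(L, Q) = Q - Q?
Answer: 1600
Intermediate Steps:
g(L, Q) = 0
F(p, Z) = 3 - p
s(z) = -5 (s(z) = -5 - 1*0 = -5 + 0 = -5)
(s(F(-2, 1)) - 5*9*(-1))² = (-5 - 5*9*(-1))² = (-5 - 45*(-1))² = (-5 + 45)² = 40² = 1600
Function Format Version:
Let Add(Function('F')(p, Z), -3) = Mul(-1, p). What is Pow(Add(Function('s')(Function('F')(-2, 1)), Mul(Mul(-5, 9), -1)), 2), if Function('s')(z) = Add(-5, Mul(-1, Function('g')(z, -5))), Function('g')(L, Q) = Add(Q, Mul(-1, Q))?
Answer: 1600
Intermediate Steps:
Function('g')(L, Q) = 0
Function('F')(p, Z) = Add(3, Mul(-1, p))
Function('s')(z) = -5 (Function('s')(z) = Add(-5, Mul(-1, 0)) = Add(-5, 0) = -5)
Pow(Add(Function('s')(Function('F')(-2, 1)), Mul(Mul(-5, 9), -1)), 2) = Pow(Add(-5, Mul(Mul(-5, 9), -1)), 2) = Pow(Add(-5, Mul(-45, -1)), 2) = Pow(Add(-5, 45), 2) = Pow(40, 2) = 1600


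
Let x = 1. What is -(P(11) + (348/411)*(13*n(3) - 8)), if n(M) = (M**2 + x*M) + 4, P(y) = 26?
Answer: -26762/137 ≈ -195.34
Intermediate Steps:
n(M) = 4 + M + M**2 (n(M) = (M**2 + 1*M) + 4 = (M**2 + M) + 4 = (M + M**2) + 4 = 4 + M + M**2)
-(P(11) + (348/411)*(13*n(3) - 8)) = -(26 + (348/411)*(13*(4 + 3 + 3**2) - 8)) = -(26 + (348*(1/411))*(13*(4 + 3 + 9) - 8)) = -(26 + 116*(13*16 - 8)/137) = -(26 + 116*(208 - 8)/137) = -(26 + (116/137)*200) = -(26 + 23200/137) = -1*26762/137 = -26762/137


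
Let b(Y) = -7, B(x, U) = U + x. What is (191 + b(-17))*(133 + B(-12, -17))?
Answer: 19136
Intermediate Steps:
(191 + b(-17))*(133 + B(-12, -17)) = (191 - 7)*(133 + (-17 - 12)) = 184*(133 - 29) = 184*104 = 19136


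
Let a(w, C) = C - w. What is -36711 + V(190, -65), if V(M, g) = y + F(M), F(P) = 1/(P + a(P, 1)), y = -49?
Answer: -36759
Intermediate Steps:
F(P) = 1 (F(P) = 1/(P + (1 - P)) = 1/1 = 1)
V(M, g) = -48 (V(M, g) = -49 + 1 = -48)
-36711 + V(190, -65) = -36711 - 48 = -36759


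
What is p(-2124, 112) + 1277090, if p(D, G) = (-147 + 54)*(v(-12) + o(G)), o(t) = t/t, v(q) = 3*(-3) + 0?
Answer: 1277834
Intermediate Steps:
v(q) = -9 (v(q) = -9 + 0 = -9)
o(t) = 1
p(D, G) = 744 (p(D, G) = (-147 + 54)*(-9 + 1) = -93*(-8) = 744)
p(-2124, 112) + 1277090 = 744 + 1277090 = 1277834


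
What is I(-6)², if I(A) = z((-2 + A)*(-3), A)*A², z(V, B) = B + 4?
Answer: 5184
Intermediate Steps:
z(V, B) = 4 + B
I(A) = A²*(4 + A) (I(A) = (4 + A)*A² = A²*(4 + A))
I(-6)² = ((-6)²*(4 - 6))² = (36*(-2))² = (-72)² = 5184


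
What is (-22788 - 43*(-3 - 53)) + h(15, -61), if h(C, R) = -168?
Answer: -20548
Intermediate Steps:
(-22788 - 43*(-3 - 53)) + h(15, -61) = (-22788 - 43*(-3 - 53)) - 168 = (-22788 - 43*(-56)) - 168 = (-22788 + 2408) - 168 = -20380 - 168 = -20548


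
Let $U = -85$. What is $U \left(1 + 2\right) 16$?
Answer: $-4080$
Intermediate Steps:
$U \left(1 + 2\right) 16 = - 85 \left(1 + 2\right) 16 = - 85 \cdot 3 \cdot 16 = \left(-85\right) 48 = -4080$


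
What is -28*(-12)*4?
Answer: 1344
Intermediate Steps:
-28*(-12)*4 = 336*4 = 1344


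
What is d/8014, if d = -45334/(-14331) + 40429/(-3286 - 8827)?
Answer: -30257257/1391161503642 ≈ -2.1750e-5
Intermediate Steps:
d = -30257257/173591403 (d = -45334*(-1/14331) + 40429/(-12113) = 45334/14331 + 40429*(-1/12113) = 45334/14331 - 40429/12113 = -30257257/173591403 ≈ -0.17430)
d/8014 = -30257257/173591403/8014 = -30257257/173591403*1/8014 = -30257257/1391161503642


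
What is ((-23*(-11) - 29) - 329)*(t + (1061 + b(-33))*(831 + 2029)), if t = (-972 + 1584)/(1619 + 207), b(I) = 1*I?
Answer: -281850801330/913 ≈ -3.0871e+8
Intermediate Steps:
b(I) = I
t = 306/913 (t = 612/1826 = 612*(1/1826) = 306/913 ≈ 0.33516)
((-23*(-11) - 29) - 329)*(t + (1061 + b(-33))*(831 + 2029)) = ((-23*(-11) - 29) - 329)*(306/913 + (1061 - 33)*(831 + 2029)) = ((253 - 29) - 329)*(306/913 + 1028*2860) = (224 - 329)*(306/913 + 2940080) = -105*2684293346/913 = -281850801330/913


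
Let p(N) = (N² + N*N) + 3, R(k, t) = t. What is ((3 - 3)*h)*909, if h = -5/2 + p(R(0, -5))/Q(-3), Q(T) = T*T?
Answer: 0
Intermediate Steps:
Q(T) = T²
p(N) = 3 + 2*N² (p(N) = (N² + N²) + 3 = 2*N² + 3 = 3 + 2*N²)
h = 61/18 (h = -5/2 + (3 + 2*(-5)²)/((-3)²) = -5*½ + (3 + 2*25)/9 = -5/2 + (3 + 50)*(⅑) = -5/2 + 53*(⅑) = -5/2 + 53/9 = 61/18 ≈ 3.3889)
((3 - 3)*h)*909 = ((3 - 3)*(61/18))*909 = (0*(61/18))*909 = 0*909 = 0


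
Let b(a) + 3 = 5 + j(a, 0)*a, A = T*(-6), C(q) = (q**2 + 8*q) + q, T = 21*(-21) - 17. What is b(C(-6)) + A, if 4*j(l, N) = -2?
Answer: 2759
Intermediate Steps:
T = -458 (T = -441 - 17 = -458)
j(l, N) = -1/2 (j(l, N) = (1/4)*(-2) = -1/2)
C(q) = q**2 + 9*q
A = 2748 (A = -458*(-6) = 2748)
b(a) = 2 - a/2 (b(a) = -3 + (5 - a/2) = 2 - a/2)
b(C(-6)) + A = (2 - (-3)*(9 - 6)) + 2748 = (2 - (-3)*3) + 2748 = (2 - 1/2*(-18)) + 2748 = (2 + 9) + 2748 = 11 + 2748 = 2759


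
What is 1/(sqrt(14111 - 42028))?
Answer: -I*sqrt(27917)/27917 ≈ -0.005985*I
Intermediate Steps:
1/(sqrt(14111 - 42028)) = 1/(sqrt(-27917)) = 1/(I*sqrt(27917)) = -I*sqrt(27917)/27917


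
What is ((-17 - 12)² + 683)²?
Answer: 2322576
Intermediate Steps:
((-17 - 12)² + 683)² = ((-29)² + 683)² = (841 + 683)² = 1524² = 2322576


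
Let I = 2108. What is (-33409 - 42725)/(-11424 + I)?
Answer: 38067/4658 ≈ 8.1724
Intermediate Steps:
(-33409 - 42725)/(-11424 + I) = (-33409 - 42725)/(-11424 + 2108) = -76134/(-9316) = -76134*(-1/9316) = 38067/4658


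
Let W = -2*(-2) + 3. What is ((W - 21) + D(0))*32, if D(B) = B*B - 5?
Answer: -608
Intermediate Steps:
W = 7 (W = 4 + 3 = 7)
D(B) = -5 + B² (D(B) = B² - 5 = -5 + B²)
((W - 21) + D(0))*32 = ((7 - 21) + (-5 + 0²))*32 = (-14 + (-5 + 0))*32 = (-14 - 5)*32 = -19*32 = -608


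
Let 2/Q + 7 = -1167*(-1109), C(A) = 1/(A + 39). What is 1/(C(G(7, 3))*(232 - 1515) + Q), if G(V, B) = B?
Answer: -6794529/207556673 ≈ -0.032736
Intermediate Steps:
C(A) = 1/(39 + A)
Q = 1/647098 (Q = 2/(-7 - 1167*(-1109)) = 2/(-7 + 1294203) = 2/1294196 = 2*(1/1294196) = 1/647098 ≈ 1.5454e-6)
1/(C(G(7, 3))*(232 - 1515) + Q) = 1/((232 - 1515)/(39 + 3) + 1/647098) = 1/(-1283/42 + 1/647098) = 1/(-207556673/6794529) = -6794529/207556673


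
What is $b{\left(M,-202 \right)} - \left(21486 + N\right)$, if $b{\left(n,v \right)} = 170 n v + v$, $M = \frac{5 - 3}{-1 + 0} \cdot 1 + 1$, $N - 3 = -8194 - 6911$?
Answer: $27754$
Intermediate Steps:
$N = -15102$ ($N = 3 - 15105 = -15102$)
$M = -1$ ($M = \frac{2}{-1} \cdot 1 + 1 = 2 \left(-1\right) 1 + 1 = \left(-2\right) 1 + 1 = -2 + 1 = -1$)
$b{\left(n,v \right)} = v + 170 n v$ ($b{\left(n,v \right)} = 170 n v + v = v + 170 n v$)
$b{\left(M,-202 \right)} - \left(21486 + N\right) = - 202 \left(1 + 170 \left(-1\right)\right) - \left(21486 - 15102\right) = - 202 \left(1 - 170\right) - 6384 = \left(-202\right) \left(-169\right) - 6384 = 34138 - 6384 = 27754$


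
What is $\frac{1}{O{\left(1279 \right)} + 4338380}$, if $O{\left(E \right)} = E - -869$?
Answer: $\frac{1}{4340528} \approx 2.3039 \cdot 10^{-7}$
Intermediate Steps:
$O{\left(E \right)} = 869 + E$ ($O{\left(E \right)} = E + 869 = 869 + E$)
$\frac{1}{O{\left(1279 \right)} + 4338380} = \frac{1}{\left(869 + 1279\right) + 4338380} = \frac{1}{2148 + 4338380} = \frac{1}{4340528}$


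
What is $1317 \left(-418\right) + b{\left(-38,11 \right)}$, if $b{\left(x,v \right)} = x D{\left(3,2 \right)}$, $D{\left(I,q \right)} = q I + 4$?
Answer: $-550886$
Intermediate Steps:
$D{\left(I,q \right)} = 4 + I q$ ($D{\left(I,q \right)} = I q + 4 = 4 + I q$)
$b{\left(x,v \right)} = 10 x$ ($b{\left(x,v \right)} = x \left(4 + 3 \cdot 2\right) = x \left(4 + 6\right) = x 10 = 10 x$)
$1317 \left(-418\right) + b{\left(-38,11 \right)} = 1317 \left(-418\right) + 10 \left(-38\right) = -550506 - 380 = -550886$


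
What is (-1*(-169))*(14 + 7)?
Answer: 3549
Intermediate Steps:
(-1*(-169))*(14 + 7) = 169*21 = 3549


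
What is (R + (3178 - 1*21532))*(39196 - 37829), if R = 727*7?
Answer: -18133255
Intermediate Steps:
R = 5089
(R + (3178 - 1*21532))*(39196 - 37829) = (5089 + (3178 - 1*21532))*(39196 - 37829) = (5089 + (3178 - 21532))*1367 = (5089 - 18354)*1367 = -13265*1367 = -18133255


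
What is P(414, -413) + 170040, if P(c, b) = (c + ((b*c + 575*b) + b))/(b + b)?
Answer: 70430748/413 ≈ 1.7053e+5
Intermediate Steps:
P(c, b) = (c + 576*b + b*c)/(2*b) (P(c, b) = (c + ((575*b + b*c) + b))/((2*b)) = (c + (576*b + b*c))*(1/(2*b)) = (c + 576*b + b*c)*(1/(2*b)) = (c + 576*b + b*c)/(2*b))
P(414, -413) + 170040 = (½)*(414 - 413*(576 + 414))/(-413) + 170040 = (½)*(-1/413)*(414 - 413*990) + 170040 = (½)*(-1/413)*(414 - 408870) + 170040 = (½)*(-1/413)*(-408456) + 170040 = 204228/413 + 170040 = 70430748/413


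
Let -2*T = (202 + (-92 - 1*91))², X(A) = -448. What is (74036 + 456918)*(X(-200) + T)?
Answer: -333704589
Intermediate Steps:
T = -361/2 (T = -(202 + (-92 - 1*91))²/2 = -(202 + (-92 - 91))²/2 = -(202 - 183)²/2 = -½*19² = -½*361 = -361/2 ≈ -180.50)
(74036 + 456918)*(X(-200) + T) = (74036 + 456918)*(-448 - 361/2) = 530954*(-1257/2) = -333704589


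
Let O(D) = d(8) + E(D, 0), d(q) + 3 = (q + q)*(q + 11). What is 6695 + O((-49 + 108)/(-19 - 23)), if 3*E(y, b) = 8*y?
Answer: 440512/63 ≈ 6992.3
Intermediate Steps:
E(y, b) = 8*y/3 (E(y, b) = (8*y)/3 = 8*y/3)
d(q) = -3 + 2*q*(11 + q) (d(q) = -3 + (q + q)*(q + 11) = -3 + (2*q)*(11 + q) = -3 + 2*q*(11 + q))
O(D) = 301 + 8*D/3 (O(D) = (-3 + 2*8**2 + 22*8) + 8*D/3 = (-3 + 2*64 + 176) + 8*D/3 = (-3 + 128 + 176) + 8*D/3 = 301 + 8*D/3)
6695 + O((-49 + 108)/(-19 - 23)) = 6695 + (301 + 8*((-49 + 108)/(-19 - 23))/3) = 6695 + (301 + 8*(59/(-42))/3) = 6695 + (301 + 8*(59*(-1/42))/3) = 6695 + (301 + (8/3)*(-59/42)) = 6695 + (301 - 236/63) = 6695 + 18727/63 = 440512/63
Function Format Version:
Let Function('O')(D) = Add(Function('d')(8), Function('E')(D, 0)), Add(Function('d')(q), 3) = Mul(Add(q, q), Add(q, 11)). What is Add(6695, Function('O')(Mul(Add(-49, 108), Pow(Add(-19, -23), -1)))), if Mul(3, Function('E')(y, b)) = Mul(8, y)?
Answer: Rational(440512, 63) ≈ 6992.3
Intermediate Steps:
Function('E')(y, b) = Mul(Rational(8, 3), y) (Function('E')(y, b) = Mul(Rational(1, 3), Mul(8, y)) = Mul(Rational(8, 3), y))
Function('d')(q) = Add(-3, Mul(2, q, Add(11, q))) (Function('d')(q) = Add(-3, Mul(Add(q, q), Add(q, 11))) = Add(-3, Mul(Mul(2, q), Add(11, q))) = Add(-3, Mul(2, q, Add(11, q))))
Function('O')(D) = Add(301, Mul(Rational(8, 3), D)) (Function('O')(D) = Add(Add(-3, Mul(2, Pow(8, 2)), Mul(22, 8)), Mul(Rational(8, 3), D)) = Add(Add(-3, Mul(2, 64), 176), Mul(Rational(8, 3), D)) = Add(Add(-3, 128, 176), Mul(Rational(8, 3), D)) = Add(301, Mul(Rational(8, 3), D)))
Add(6695, Function('O')(Mul(Add(-49, 108), Pow(Add(-19, -23), -1)))) = Add(6695, Add(301, Mul(Rational(8, 3), Mul(Add(-49, 108), Pow(Add(-19, -23), -1))))) = Add(6695, Add(301, Mul(Rational(8, 3), Mul(59, Pow(-42, -1))))) = Add(6695, Add(301, Mul(Rational(8, 3), Mul(59, Rational(-1, 42))))) = Add(6695, Add(301, Mul(Rational(8, 3), Rational(-59, 42)))) = Add(6695, Add(301, Rational(-236, 63))) = Add(6695, Rational(18727, 63)) = Rational(440512, 63)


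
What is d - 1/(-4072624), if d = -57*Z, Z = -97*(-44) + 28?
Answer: -997271584127/4072624 ≈ -2.4487e+5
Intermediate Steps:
Z = 4296 (Z = 4268 + 28 = 4296)
d = -244872 (d = -57*4296 = -244872)
d - 1/(-4072624) = -244872 - 1/(-4072624) = -244872 - 1*(-1/4072624) = -244872 + 1/4072624 = -997271584127/4072624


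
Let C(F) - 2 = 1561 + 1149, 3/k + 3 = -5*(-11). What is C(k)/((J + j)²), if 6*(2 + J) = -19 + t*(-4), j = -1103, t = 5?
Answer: 3616/1647243 ≈ 0.0021952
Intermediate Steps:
J = -17/2 (J = -2 + (-19 + 5*(-4))/6 = -2 + (-19 - 20)/6 = -2 + (⅙)*(-39) = -2 - 13/2 = -17/2 ≈ -8.5000)
k = 3/52 (k = 3/(-3 - 5*(-11)) = 3/(-3 + 55) = 3/52 ≈ 0.057692)
C(F) = 2712 (C(F) = 2 + (1561 + 1149) = 2 + 2710 = 2712)
C(k)/((J + j)²) = 2712/((-17/2 - 1103)²) = 2712/((-2223/2)²) = 2712/(4941729/4) = 2712*(4/4941729) = 3616/1647243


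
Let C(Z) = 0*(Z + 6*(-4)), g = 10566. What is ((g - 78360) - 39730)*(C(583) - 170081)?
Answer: 18287789444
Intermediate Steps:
C(Z) = 0 (C(Z) = 0*(Z - 24) = 0*(-24 + Z) = 0)
((g - 78360) - 39730)*(C(583) - 170081) = ((10566 - 78360) - 39730)*(0 - 170081) = (-67794 - 39730)*(-170081) = -107524*(-170081) = 18287789444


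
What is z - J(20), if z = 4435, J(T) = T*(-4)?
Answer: 4515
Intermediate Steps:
J(T) = -4*T
z - J(20) = 4435 - (-4)*20 = 4435 - 1*(-80) = 4435 + 80 = 4515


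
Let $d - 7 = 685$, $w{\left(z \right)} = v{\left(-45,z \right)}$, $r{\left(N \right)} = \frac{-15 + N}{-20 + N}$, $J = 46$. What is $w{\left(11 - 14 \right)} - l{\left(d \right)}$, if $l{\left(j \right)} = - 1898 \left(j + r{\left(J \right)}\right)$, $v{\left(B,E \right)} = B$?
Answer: $1315634$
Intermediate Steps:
$r{\left(N \right)} = \frac{-15 + N}{-20 + N}$
$w{\left(z \right)} = -45$
$d = 692$ ($d = 7 + 685 = 692$)
$l{\left(j \right)} = -2263 - 1898 j$ ($l{\left(j \right)} = - 1898 \left(j + \frac{-15 + 46}{-20 + 46}\right) = - 1898 \left(j + \frac{1}{26} \cdot 31\right) = - 1898 \left(j + \frac{31}{26}\right) = - 1898 \left(\frac{31}{26} + j\right) = -2263 - 1898 j$)
$w{\left(11 - 14 \right)} - l{\left(d \right)} = -45 - \left(-2263 - 1313416\right) = -45 - -1315679 = -45 + 1315679 = 1315634$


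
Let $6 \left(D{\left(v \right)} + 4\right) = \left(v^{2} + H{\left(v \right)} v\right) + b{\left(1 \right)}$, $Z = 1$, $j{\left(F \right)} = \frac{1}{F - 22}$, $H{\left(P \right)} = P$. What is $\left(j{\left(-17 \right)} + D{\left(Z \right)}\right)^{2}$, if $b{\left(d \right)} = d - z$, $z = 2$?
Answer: $\frac{90601}{6084} \approx 14.892$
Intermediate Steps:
$b{\left(d \right)} = -2 + d$ ($b{\left(d \right)} = d - 2 = -2 + d$)
$j{\left(F \right)} = \frac{1}{-22 + F}$
$D{\left(v \right)} = - \frac{25}{6} + \frac{v^{2}}{3}$ ($D{\left(v \right)} = -4 + \frac{\left(v^{2} + v v\right) + \left(-2 + 1\right)}{6} = -4 + \frac{\left(v^{2} + v^{2}\right) - 1}{6} = -4 + \frac{2 v^{2} - 1}{6} = -4 + \frac{-1 + 2 v^{2}}{6} = -4 + \left(- \frac{1}{6} + \frac{v^{2}}{3}\right) = - \frac{25}{6} + \frac{v^{2}}{3}$)
$\left(j{\left(-17 \right)} + D{\left(Z \right)}\right)^{2} = \left(\frac{1}{-22 - 17} - \left(\frac{25}{6} - \frac{1^{2}}{3}\right)\right)^{2} = \left(\frac{1}{-39} + \left(- \frac{25}{6} + \frac{1}{3} \cdot 1\right)\right)^{2} = \left(- \frac{1}{39} + \left(- \frac{25}{6} + \frac{1}{3}\right)\right)^{2} = \left(- \frac{1}{39} - \frac{23}{6}\right)^{2} = \left(- \frac{301}{78}\right)^{2} = \frac{90601}{6084}$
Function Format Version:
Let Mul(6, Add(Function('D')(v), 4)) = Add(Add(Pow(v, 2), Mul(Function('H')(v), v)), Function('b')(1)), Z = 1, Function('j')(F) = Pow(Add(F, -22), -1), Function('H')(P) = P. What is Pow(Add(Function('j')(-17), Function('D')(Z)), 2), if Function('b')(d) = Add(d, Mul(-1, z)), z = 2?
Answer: Rational(90601, 6084) ≈ 14.892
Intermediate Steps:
Function('b')(d) = Add(-2, d) (Function('b')(d) = Add(d, Mul(-1, 2)) = Add(d, -2) = Add(-2, d))
Function('j')(F) = Pow(Add(-22, F), -1)
Function('D')(v) = Add(Rational(-25, 6), Mul(Rational(1, 3), Pow(v, 2))) (Function('D')(v) = Add(-4, Mul(Rational(1, 6), Add(Add(Pow(v, 2), Mul(v, v)), Add(-2, 1)))) = Add(-4, Mul(Rational(1, 6), Add(Add(Pow(v, 2), Pow(v, 2)), -1))) = Add(-4, Mul(Rational(1, 6), Add(Mul(2, Pow(v, 2)), -1))) = Add(-4, Mul(Rational(1, 6), Add(-1, Mul(2, Pow(v, 2))))) = Add(-4, Add(Rational(-1, 6), Mul(Rational(1, 3), Pow(v, 2)))) = Add(Rational(-25, 6), Mul(Rational(1, 3), Pow(v, 2))))
Pow(Add(Function('j')(-17), Function('D')(Z)), 2) = Pow(Add(Pow(Add(-22, -17), -1), Add(Rational(-25, 6), Mul(Rational(1, 3), Pow(1, 2)))), 2) = Pow(Add(Pow(-39, -1), Add(Rational(-25, 6), Mul(Rational(1, 3), 1))), 2) = Pow(Add(Rational(-1, 39), Add(Rational(-25, 6), Rational(1, 3))), 2) = Pow(Add(Rational(-1, 39), Rational(-23, 6)), 2) = Pow(Rational(-301, 78), 2) = Rational(90601, 6084)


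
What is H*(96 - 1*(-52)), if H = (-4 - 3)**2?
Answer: 7252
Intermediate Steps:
H = 49 (H = (-7)**2 = 49)
H*(96 - 1*(-52)) = 49*(96 - 1*(-52)) = 49*(96 + 52) = 49*148 = 7252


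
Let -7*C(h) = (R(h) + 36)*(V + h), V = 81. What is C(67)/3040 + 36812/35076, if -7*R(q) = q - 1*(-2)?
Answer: 283344821/326557560 ≈ 0.86767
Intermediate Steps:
R(q) = -2/7 - q/7 (R(q) = -(q - 1*(-2))/7 = -(q + 2)/7 = -(2 + q)/7 = -2/7 - q/7)
C(h) = -(81 + h)*(250/7 - h/7)/7 (C(h) = -((-2/7 - h/7) + 36)*(81 + h)/7 = -(250/7 - h/7)*(81 + h)/7 = -(81 + h)*(250/7 - h/7)/7)
C(67)/3040 + 36812/35076 = (-20250/49 - 169/49*67 + (1/49)*67²)/3040 + 36812/35076 = (-20250/49 - 11323/49 + (1/49)*4489)*(1/3040) + 36812*(1/35076) = (-20250/49 - 11323/49 + 4489/49)*(1/3040) + 9203/8769 = -27084/49*1/3040 + 9203/8769 = -6771/37240 + 9203/8769 = 283344821/326557560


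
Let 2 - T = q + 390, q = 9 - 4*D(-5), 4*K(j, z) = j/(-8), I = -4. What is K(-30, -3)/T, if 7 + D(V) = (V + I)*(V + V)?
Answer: -3/208 ≈ -0.014423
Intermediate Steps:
K(j, z) = -j/32 (K(j, z) = (j/(-8))/4 = (j*(-1/8))/4 = (-j/8)/4 = -j/32)
D(V) = -7 + 2*V*(-4 + V) (D(V) = -7 + (V - 4)*(V + V) = -7 + (-4 + V)*(2*V) = -7 + 2*V*(-4 + V))
q = -323 (q = 9 - 4*(-7 - 8*(-5) + 2*(-5)**2) = 9 - 4*(-7 + 40 + 2*25) = 9 - 4*(-7 + 40 + 50) = 9 - 4*83 = 9 - 332 = -323)
T = -65 (T = 2 - (-323 + 390) = 2 - 1*67 = 2 - 67 = -65)
K(-30, -3)/T = -1/32*(-30)/(-65) = (15/16)*(-1/65) = -3/208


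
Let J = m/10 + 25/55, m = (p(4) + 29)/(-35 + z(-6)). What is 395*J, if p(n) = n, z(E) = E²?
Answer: 32627/22 ≈ 1483.0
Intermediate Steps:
m = 33 (m = (4 + 29)/(-35 + (-6)²) = 33/(-35 + 36) = 33/1 = 33*1 = 33)
J = 413/110 (J = 33/10 + 25/55 = 33*(⅒) + 25*(1/55) = 33/10 + 5/11 = 413/110 ≈ 3.7545)
395*J = 395*(413/110) = 32627/22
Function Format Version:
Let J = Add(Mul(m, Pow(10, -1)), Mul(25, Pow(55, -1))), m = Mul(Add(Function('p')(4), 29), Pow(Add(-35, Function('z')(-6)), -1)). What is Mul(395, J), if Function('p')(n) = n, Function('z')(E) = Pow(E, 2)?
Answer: Rational(32627, 22) ≈ 1483.0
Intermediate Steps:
m = 33 (m = Mul(Add(4, 29), Pow(Add(-35, Pow(-6, 2)), -1)) = Mul(33, Pow(Add(-35, 36), -1)) = Mul(33, Pow(1, -1)) = Mul(33, 1) = 33)
J = Rational(413, 110) (J = Add(Mul(33, Pow(10, -1)), Mul(25, Pow(55, -1))) = Add(Mul(33, Rational(1, 10)), Mul(25, Rational(1, 55))) = Add(Rational(33, 10), Rational(5, 11)) = Rational(413, 110) ≈ 3.7545)
Mul(395, J) = Mul(395, Rational(413, 110)) = Rational(32627, 22)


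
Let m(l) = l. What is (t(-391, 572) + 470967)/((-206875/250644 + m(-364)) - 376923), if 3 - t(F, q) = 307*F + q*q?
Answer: -66125652012/94564929703 ≈ -0.69926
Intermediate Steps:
t(F, q) = 3 - q² - 307*F (t(F, q) = 3 - (307*F + q*q) = 3 - (307*F + q²) = 3 - (q² + 307*F) = 3 + (-q² - 307*F) = 3 - q² - 307*F)
(t(-391, 572) + 470967)/((-206875/250644 + m(-364)) - 376923) = ((3 - 1*572² - 307*(-391)) + 470967)/((-206875/250644 - 364) - 376923) = ((3 - 1*327184 + 120037) + 470967)/((-206875*1/250644 - 364) - 376923) = ((3 - 327184 + 120037) + 470967)/((-206875/250644 - 364) - 376923) = (-207144 + 470967)/(-91441291/250644 - 376923) = 263823/(-94564929703/250644) = 263823*(-250644/94564929703) = -66125652012/94564929703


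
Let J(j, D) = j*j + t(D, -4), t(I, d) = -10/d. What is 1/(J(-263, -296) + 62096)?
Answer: 2/262535 ≈ 7.6180e-6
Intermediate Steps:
J(j, D) = 5/2 + j² (J(j, D) = j*j - 10/(-4) = j² - 10*(-¼) = j² + 5/2 = 5/2 + j²)
1/(J(-263, -296) + 62096) = 1/((5/2 + (-263)²) + 62096) = 1/((5/2 + 69169) + 62096) = 1/(138343/2 + 62096) = 1/(262535/2) = 2/262535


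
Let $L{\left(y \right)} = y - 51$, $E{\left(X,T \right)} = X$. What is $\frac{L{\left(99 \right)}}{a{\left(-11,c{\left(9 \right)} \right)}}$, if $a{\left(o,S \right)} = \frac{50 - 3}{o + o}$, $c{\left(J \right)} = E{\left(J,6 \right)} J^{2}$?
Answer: $- \frac{1056}{47} \approx -22.468$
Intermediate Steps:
$L{\left(y \right)} = -51 + y$
$c{\left(J \right)} = J^{3}$ ($c{\left(J \right)} = J J^{2} = J^{3}$)
$a{\left(o,S \right)} = \frac{47}{2 o}$
$\frac{L{\left(99 \right)}}{a{\left(-11,c{\left(9 \right)} \right)}} = \frac{-51 + 99}{\frac{47}{2} \frac{1}{-11}} = \frac{48}{\frac{47}{2} \left(- \frac{1}{11}\right)} = \frac{48}{- \frac{47}{22}} = 48 \left(- \frac{22}{47}\right) = - \frac{1056}{47}$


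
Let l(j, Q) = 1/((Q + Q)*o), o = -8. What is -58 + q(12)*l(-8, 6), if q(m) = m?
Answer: -465/8 ≈ -58.125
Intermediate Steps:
l(j, Q) = -1/(16*Q) (l(j, Q) = 1/((Q + Q)*(-8)) = -⅛/(2*Q) = (1/(2*Q))*(-⅛) = -1/(16*Q))
-58 + q(12)*l(-8, 6) = -58 + 12*(-1/16/6) = -58 + 12*(-1/16*⅙) = -58 + 12*(-1/96) = -58 - ⅛ = -465/8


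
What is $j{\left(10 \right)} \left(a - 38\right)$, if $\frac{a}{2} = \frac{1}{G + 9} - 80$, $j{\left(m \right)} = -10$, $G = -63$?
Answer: $\frac{53470}{27} \approx 1980.4$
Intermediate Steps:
$a = - \frac{4321}{27}$ ($a = 2 \left(\frac{1}{-63 + 9} - 80\right) = 2 \left(\frac{1}{-54} - 80\right) = 2 \left(- \frac{1}{54} - 80\right) = 2 \left(- \frac{4321}{54}\right) = - \frac{4321}{27} \approx -160.04$)
$j{\left(10 \right)} \left(a - 38\right) = - 10 \left(- \frac{4321}{27} - 38\right) = \left(-10\right) \left(- \frac{5347}{27}\right) = \frac{53470}{27}$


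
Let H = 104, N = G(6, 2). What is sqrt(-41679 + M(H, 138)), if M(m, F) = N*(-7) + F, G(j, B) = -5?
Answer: I*sqrt(41506) ≈ 203.73*I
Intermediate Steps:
N = -5
M(m, F) = 35 + F (M(m, F) = -5*(-7) + F = 35 + F)
sqrt(-41679 + M(H, 138)) = sqrt(-41679 + (35 + 138)) = sqrt(-41679 + 173) = sqrt(-41506) = I*sqrt(41506)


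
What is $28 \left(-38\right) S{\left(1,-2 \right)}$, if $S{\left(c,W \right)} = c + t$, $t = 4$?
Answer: $-5320$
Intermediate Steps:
$S{\left(c,W \right)} = 4 + c$ ($S{\left(c,W \right)} = c + 4 = 4 + c$)
$28 \left(-38\right) S{\left(1,-2 \right)} = 28 \left(-38\right) \left(4 + 1\right) = \left(-1064\right) 5 = -5320$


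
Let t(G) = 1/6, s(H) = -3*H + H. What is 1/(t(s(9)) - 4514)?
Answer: -6/27083 ≈ -0.00022154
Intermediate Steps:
s(H) = -2*H
t(G) = ⅙
1/(t(s(9)) - 4514) = 1/(⅙ - 4514) = 1/(-27083/6) = -6/27083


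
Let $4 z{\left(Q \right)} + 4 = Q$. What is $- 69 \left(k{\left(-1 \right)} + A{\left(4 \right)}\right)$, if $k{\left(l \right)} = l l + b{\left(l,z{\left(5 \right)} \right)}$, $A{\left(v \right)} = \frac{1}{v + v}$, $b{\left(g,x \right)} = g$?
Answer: $- \frac{69}{8} \approx -8.625$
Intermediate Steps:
$z{\left(Q \right)} = -1 + \frac{Q}{4}$
$A{\left(v \right)} = \frac{1}{2 v}$
$k{\left(l \right)} = l + l^{2}$ ($k{\left(l \right)} = l l + l = l^{2} + l = l + l^{2}$)
$- 69 \left(k{\left(-1 \right)} + A{\left(4 \right)}\right) = - 69 \left(- (1 - 1) + \frac{1}{2 \cdot 4}\right) = - 69 \left(\left(-1\right) 0 + \frac{1}{2} \cdot \frac{1}{4}\right) = - 69 \left(0 + \frac{1}{8}\right) = \left(-69\right) \frac{1}{8} = - \frac{69}{8}$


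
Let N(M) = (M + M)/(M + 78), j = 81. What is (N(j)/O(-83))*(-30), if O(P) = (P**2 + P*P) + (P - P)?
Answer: -810/365117 ≈ -0.0022185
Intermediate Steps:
N(M) = 2*M/(78 + M) (N(M) = (2*M)/(78 + M) = 2*M/(78 + M))
O(P) = 2*P**2 (O(P) = (P**2 + P**2) + 0 = 2*P**2 + 0 = 2*P**2)
(N(j)/O(-83))*(-30) = ((2*81/(78 + 81))/((2*(-83)**2)))*(-30) = ((2*81/159)/((2*6889)))*(-30) = ((2*81*(1/159))/13778)*(-30) = ((54/53)*(1/13778))*(-30) = (27/365117)*(-30) = -810/365117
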